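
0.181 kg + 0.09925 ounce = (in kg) 0.181 kg is already in kg. 1 ounce = 0.028349523 kg, so 0.09925 ounce = 0.09925 * 0.028349523 = 0.0028136902 kg. Sum: 0.181 + 0.0028136902 = 0.18381369 kg. Result: 0.18381369 kg ≈ 0.1838 kg (4 s.f.). Final answer: 0.1838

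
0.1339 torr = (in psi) 1 torr = 133.32237 Pa, so 0.1339 torr = 0.1339 * 133.32237 = 17.851865 Pa. 1 psi = 6894.7573 Pa, so 17.851865 Pa = 17.851865 / 6894.7573 = 0.0025891941 psi ≈ 0.002589 psi (4 s.f.). Final answer: 0.002589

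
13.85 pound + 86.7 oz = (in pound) 1 pound = 0.45359237 kg, so 13.85 pound = 13.85 * 0.45359237 = 6.2822543 kg. 1 oz = 0.028349523 kg, so 86.7 oz = 86.7 * 0.028349523 = 2.4579037 kg. Sum: 6.2822543 + 2.4579037 = 8.740158 kg. 1 pound = 0.45359237 kg, so 8.740158 kg = 8.740158 / 0.45359237 = 19.26875 pound ≈ 19.27 pound (4 s.f.). Final answer: 19.27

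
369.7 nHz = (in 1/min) 1 nHz = 1e-09 Hz, so 369.7 nHz = 369.7 * 1e-09 = 3.697e-07 Hz. 1 1/min = 0.016666667 Hz, so 3.697e-07 Hz = 3.697e-07 / 0.016666667 = 2.2182e-05 1/min ≈ 2.218e-05 1/min (4 s.f.). Final answer: 2.218e-05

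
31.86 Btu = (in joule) 3.361e+04. Check: 1 Btu = 1055.0559 J, so 31.86 Btu = 31.86 * 1055.0559 = 33614.079 J. 33614.079 J = 33614.079 joule ≈ 3.361e+04 joule (4 s.f.).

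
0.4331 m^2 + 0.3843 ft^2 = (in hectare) 0.4331 m^2 is already in m^2. 1 ft^2 = 0.09290304 m^2, so 0.3843 ft^2 = 0.3843 * 0.09290304 = 0.035702638 m^2. Sum: 0.4331 + 0.035702638 = 0.46880264 m^2. 1 hectare = 10000 m^2, so 0.46880264 m^2 = 0.46880264 / 10000 = 4.6880264e-05 hectare ≈ 4.688e-05 hectare (4 s.f.). Final answer: 4.688e-05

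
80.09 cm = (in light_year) 8.466e-17. Check: 1 cm = 0.01 m, so 80.09 cm = 80.09 * 0.01 = 0.8009 m. 1 light_year = 9.4607305e+15 m, so 0.8009 m = 0.8009 / 9.4607305e+15 = 8.4655197e-17 light_year ≈ 8.466e-17 light_year (4 s.f.).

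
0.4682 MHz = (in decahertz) 1 MHz = 1000000 Hz, so 0.4682 MHz = 0.4682 * 1000000 = 468200 Hz. 1 decahertz = 10 Hz, so 468200 Hz = 468200 / 10 = 46820 decahertz ≈ 4.682e+04 decahertz (4 s.f.). Final answer: 4.682e+04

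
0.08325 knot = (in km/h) 1 knot = 0.51444444 m/s, so 0.08325 knot = 0.08325 * 0.51444444 = 0.0428275 m/s. 1 km/h = 0.27777778 m/s, so 0.0428275 m/s = 0.0428275 / 0.27777778 = 0.154179 km/h ≈ 0.1542 km/h (4 s.f.). Final answer: 0.1542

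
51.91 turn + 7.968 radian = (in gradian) 2.127e+04. Check: 1 turn = 6.2831853 rad, so 51.91 turn = 51.91 * 6.2831853 = 326.16015 rad. 7.968 radian = 7.968 rad. Sum: 326.16015 + 7.968 = 334.12815 rad. 1 gradian = 0.015707963 rad, so 334.12815 rad = 334.12815 / 0.015707963 = 21271.259 gradian ≈ 2.127e+04 gradian (4 s.f.).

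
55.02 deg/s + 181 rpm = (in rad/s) 19.91. Check: 1 deg/s = 0.017453293 rad/s, so 55.02 deg/s = 55.02 * 0.017453293 = 0.96028015 rad/s. 1 rpm = 0.10471976 rad/s, so 181 rpm = 181 * 0.10471976 = 18.954276 rad/s. Sum: 0.96028015 + 18.954276 = 19.914556 rad/s. Result: 19.914556 rad/s ≈ 19.91 rad/s (4 s.f.).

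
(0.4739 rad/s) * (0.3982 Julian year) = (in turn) 0.4739 rad/s is already in rad/s. 1 Julian year = 31557600 s, so 0.3982 Julian year = 0.3982 * 31557600 = 12566236 s. Combine: 0.4739 rad/s * 12566236 s = 5955139.4 rad. 1 turn = 6.2831853 rad, so 5955139.4 rad = 5955139.4 / 6.2831853 = 947789.87 turn ≈ 9.478e+05 turn (4 s.f.). Final answer: 9.478e+05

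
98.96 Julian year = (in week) 5164. Check: 1 Julian year = 31557600 s, so 98.96 Julian year = 98.96 * 31557600 = 3.1229401e+09 s. 1 week = 604800 s, so 3.1229401e+09 s = 3.1229401e+09 / 604800 = 5163.5914 week ≈ 5164 week (4 s.f.).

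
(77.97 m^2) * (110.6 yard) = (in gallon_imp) 77.97 m^2 is already in m^2. 1 yard = 0.9144 m, so 110.6 yard = 110.6 * 0.9144 = 101.13264 m. Combine: 77.97 m^2 * 101.13264 m = 7885.3119 m^3. 1 gallon_imp = 0.00454609 m^3, so 7885.3119 m^3 = 7885.3119 / 0.00454609 = 1734526.1 gallon_imp ≈ 1.735e+06 gallon_imp (4 s.f.). Final answer: 1.735e+06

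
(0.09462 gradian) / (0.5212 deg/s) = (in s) 1 gradian = 0.015707963 rad, so 0.09462 gradian = 0.09462 * 0.015707963 = 0.0014862875 rad. 1 deg/s = 0.017453293 rad/s, so 0.5212 deg/s = 0.5212 * 0.017453293 = 0.0090966561 rad/s. Combine: 0.0014862875 rad / 0.0090966561 rad/s = 0.16338833 s. Result: 0.16338833 s ≈ 0.1634 s (4 s.f.). Final answer: 0.1634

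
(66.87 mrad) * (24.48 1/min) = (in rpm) 1 mrad = 0.001 rad, so 66.87 mrad = 66.87 * 0.001 = 0.06687 rad. 1 1/min = 0.016666667 Hz, so 24.48 1/min = 24.48 * 0.016666667 = 0.408 Hz. Combine: 0.06687 rad * 0.408 Hz = 0.02728296 rad/s. 1 rpm = 0.10471976 rad/s, so 0.02728296 rad/s = 0.02728296 / 0.10471976 = 0.26053308 rpm ≈ 0.2605 rpm (4 s.f.). Final answer: 0.2605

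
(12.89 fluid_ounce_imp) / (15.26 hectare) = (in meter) 2.4e-09. Check: 1 fluid_ounce_imp = 2.8413063e-05 m^3, so 12.89 fluid_ounce_imp = 12.89 * 2.8413063e-05 = 0.00036624438 m^3. 1 hectare = 10000 m^2, so 15.26 hectare = 15.26 * 10000 = 152600 m^2. Combine: 0.00036624438 m^3 / 152600 m^2 = 2.4000287e-09 m. 2.4000287e-09 m = 2.4000287e-09 meter ≈ 2.4e-09 meter (4 s.f.).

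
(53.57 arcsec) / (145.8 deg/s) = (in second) 1 arcsec = 4.8481368e-06 rad, so 53.57 arcsec = 53.57 * 4.8481368e-06 = 0.00025971469 rad. 1 deg/s = 0.017453293 rad/s, so 145.8 deg/s = 145.8 * 0.017453293 = 2.54469 rad/s. Combine: 0.00025971469 rad / 2.54469 rad/s = 0.00010206142 s. 0.00010206142 s = 0.00010206142 second ≈ 0.0001021 second (4 s.f.). Final answer: 0.0001021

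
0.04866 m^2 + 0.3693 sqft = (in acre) 0.04866 m^2 is already in m^2. 1 sqft = 0.09290304 m^2, so 0.3693 sqft = 0.3693 * 0.09290304 = 0.034309093 m^2. Sum: 0.04866 + 0.034309093 = 0.082969093 m^2. 1 acre = 4046.8564 m^2, so 0.082969093 m^2 = 0.082969093 / 4046.8564 = 2.0502109e-05 acre ≈ 2.05e-05 acre (4 s.f.). Final answer: 2.05e-05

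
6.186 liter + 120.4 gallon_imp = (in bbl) 1 liter = 0.001 m^3, so 6.186 liter = 6.186 * 0.001 = 0.006186 m^3. 1 gallon_imp = 0.00454609 m^3, so 120.4 gallon_imp = 120.4 * 0.00454609 = 0.54734924 m^3. Sum: 0.006186 + 0.54734924 = 0.55353524 m^3. 1 bbl = 0.15898729 m^3, so 0.55353524 m^3 = 0.55353524 / 0.15898729 = 3.4816319 bbl ≈ 3.482 bbl (4 s.f.). Final answer: 3.482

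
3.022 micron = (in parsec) 1 micron = 1e-06 m, so 3.022 micron = 3.022 * 1e-06 = 3.022e-06 m. 1 parsec = 3.0856776e+16 m, so 3.022e-06 m = 3.022e-06 / 3.0856776e+16 = 9.793635e-23 parsec ≈ 9.794e-23 parsec (4 s.f.). Final answer: 9.794e-23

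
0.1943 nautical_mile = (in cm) 1 nautical_mile = 1852 m, so 0.1943 nautical_mile = 0.1943 * 1852 = 359.8436 m. 1 cm = 0.01 m, so 359.8436 m = 359.8436 / 0.01 = 35984.36 cm ≈ 3.598e+04 cm (4 s.f.). Final answer: 3.598e+04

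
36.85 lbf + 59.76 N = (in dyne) 1 lbf = 4.4482216 N, so 36.85 lbf = 36.85 * 4.4482216 = 163.91697 N. 59.76 N is already in N. Sum: 163.91697 + 59.76 = 223.67697 N. 1 dyne = 1e-05 N, so 223.67697 N = 223.67697 / 1e-05 = 22367697 dyne ≈ 2.237e+07 dyne (4 s.f.). Final answer: 2.237e+07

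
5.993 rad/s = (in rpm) 57.23. Check: 1 rpm = 0.10471976 rad/s, so 5.993 rad/s = 5.993 / 0.10471976 = 57.228934 rpm ≈ 57.23 rpm (4 s.f.).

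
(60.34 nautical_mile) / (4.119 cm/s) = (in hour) 1 nautical_mile = 1852 m, so 60.34 nautical_mile = 60.34 * 1852 = 111749.68 m. 1 cm/s = 0.01 m/s, so 4.119 cm/s = 4.119 * 0.01 = 0.04119 m/s. Combine: 111749.68 m / 0.04119 m/s = 2713029.4 s. 1 hour = 3600 s, so 2713029.4 s = 2713029.4 / 3600 = 753.61927 hour ≈ 753.6 hour (4 s.f.). Final answer: 753.6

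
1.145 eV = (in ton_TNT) 4.385e-29. Check: 1 eV = 1.6021766e-19 J, so 1.145 eV = 1.145 * 1.6021766e-19 = 1.8344922e-19 J. 1 ton_TNT = 4.184e+09 J, so 1.8344922e-19 J = 1.8344922e-19 / 4.184e+09 = 4.3845417e-29 ton_TNT ≈ 4.385e-29 ton_TNT (4 s.f.).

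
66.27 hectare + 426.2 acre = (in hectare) 238.7. Check: 1 hectare = 10000 m^2, so 66.27 hectare = 66.27 * 10000 = 662700 m^2. 1 acre = 4046.8564 m^2, so 426.2 acre = 426.2 * 4046.8564 = 1724770.2 m^2. Sum: 662700 + 1724770.2 = 2387470.2 m^2. 1 hectare = 10000 m^2, so 2387470.2 m^2 = 2387470.2 / 10000 = 238.74702 hectare ≈ 238.7 hectare (4 s.f.).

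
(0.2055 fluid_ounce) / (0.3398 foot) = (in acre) 1.45e-08. Check: 1 fluid_ounce = 2.957353e-05 m^3, so 0.2055 fluid_ounce = 0.2055 * 2.957353e-05 = 6.0773603e-06 m^3. 1 foot = 0.3048 m, so 0.3398 foot = 0.3398 * 0.3048 = 0.10357104 m. Combine: 6.0773603e-06 m^3 / 0.10357104 m = 5.8678182e-05 m^2. 1 acre = 4046.8564 m^2, so 5.8678182e-05 m^2 = 5.8678182e-05 / 4046.8564 = 1.4499695e-08 acre ≈ 1.45e-08 acre (4 s.f.).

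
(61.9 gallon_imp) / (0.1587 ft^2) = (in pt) 5.41e+04. Check: 1 gallon_imp = 0.00454609 m^3, so 61.9 gallon_imp = 61.9 * 0.00454609 = 0.28140297 m^3. 1 ft^2 = 0.09290304 m^2, so 0.1587 ft^2 = 0.1587 * 0.09290304 = 0.014743712 m^2. Combine: 0.28140297 m^3 / 0.014743712 m^2 = 19.086304 m. 1 pt = 0.00035277778 m, so 19.086304 m = 19.086304 / 0.00035277778 = 54102.908 pt ≈ 5.41e+04 pt (4 s.f.).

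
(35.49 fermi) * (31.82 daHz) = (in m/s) 1.129e-11. Check: 1 fermi = 1e-15 m, so 35.49 fermi = 35.49 * 1e-15 = 3.549e-14 m. 1 daHz = 10 Hz, so 31.82 daHz = 31.82 * 10 = 318.2 Hz. Combine: 3.549e-14 m * 318.2 Hz = 1.1292918e-11 m/s. Result: 1.1292918e-11 m/s ≈ 1.129e-11 m/s (4 s.f.).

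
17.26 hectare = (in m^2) 1 hectare = 10000 m^2, so 17.26 hectare = 17.26 * 10000 = 172600 m^2. Result: 172600 m^2 ≈ 1.726e+05 m^2 (4 s.f.). Final answer: 1.726e+05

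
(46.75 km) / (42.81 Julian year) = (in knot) 6.727e-05. Check: 1 km = 1000 m, so 46.75 km = 46.75 * 1000 = 46750 m. 1 Julian year = 31557600 s, so 42.81 Julian year = 42.81 * 31557600 = 1.3509809e+09 s. Combine: 46750 m / 1.3509809e+09 s = 3.4604487e-05 m/s. 1 knot = 0.51444444 m/s, so 3.4604487e-05 m/s = 3.4604487e-05 / 0.51444444 = 6.7265742e-05 knot ≈ 6.727e-05 knot (4 s.f.).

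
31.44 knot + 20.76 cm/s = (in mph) 36.64. Check: 1 knot = 0.51444444 m/s, so 31.44 knot = 31.44 * 0.51444444 = 16.174133 m/s. 1 cm/s = 0.01 m/s, so 20.76 cm/s = 20.76 * 0.01 = 0.2076 m/s. Sum: 16.174133 + 0.2076 = 16.381733 m/s. 1 mph = 0.44704 m/s, so 16.381733 m/s = 16.381733 / 0.44704 = 36.644894 mph ≈ 36.64 mph (4 s.f.).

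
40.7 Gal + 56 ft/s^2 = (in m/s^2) 17.48. Check: 1 Gal = 0.01 m/s^2, so 40.7 Gal = 40.7 * 0.01 = 0.407 m/s^2. 1 ft/s^2 = 0.3048 m/s^2, so 56 ft/s^2 = 56 * 0.3048 = 17.0688 m/s^2. Sum: 0.407 + 17.0688 = 17.4758 m/s^2. Result: 17.4758 m/s^2 ≈ 17.48 m/s^2 (4 s.f.).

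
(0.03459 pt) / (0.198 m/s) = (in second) 6.163e-05. Check: 1 pt = 0.00035277778 m, so 0.03459 pt = 0.03459 * 0.00035277778 = 1.2202583e-05 m. 0.198 m/s is already in m/s. Combine: 1.2202583e-05 m / 0.198 m/s = 6.1629209e-05 s. 6.1629209e-05 s = 6.1629209e-05 second ≈ 6.163e-05 second (4 s.f.).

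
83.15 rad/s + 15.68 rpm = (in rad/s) 83.15 rad/s is already in rad/s. 1 rpm = 0.10471976 rad/s, so 15.68 rpm = 15.68 * 0.10471976 = 1.6420058 rad/s. Sum: 83.15 + 1.6420058 = 84.792006 rad/s. Result: 84.792006 rad/s ≈ 84.79 rad/s (4 s.f.). Final answer: 84.79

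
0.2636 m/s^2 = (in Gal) 1 Gal = 0.01 m/s^2, so 0.2636 m/s^2 = 0.2636 / 0.01 = 26.36 Gal. Final answer: 26.36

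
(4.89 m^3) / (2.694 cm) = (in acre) 0.04485. Check: 4.89 m^3 is already in m^3. 1 cm = 0.01 m, so 2.694 cm = 2.694 * 0.01 = 0.02694 m. Combine: 4.89 m^3 / 0.02694 m = 181.51448 m^2. 1 acre = 4046.8564 m^2, so 181.51448 m^2 = 181.51448 / 4046.8564 = 0.044853204 acre ≈ 0.04485 acre (4 s.f.).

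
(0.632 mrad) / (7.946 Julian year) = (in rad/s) 1 mrad = 0.001 rad, so 0.632 mrad = 0.632 * 0.001 = 0.000632 rad. 1 Julian year = 31557600 s, so 7.946 Julian year = 7.946 * 31557600 = 2.5075669e+08 s. Combine: 0.000632 rad / 2.5075669e+08 s = 2.5203714e-12 rad/s. Result: 2.5203714e-12 rad/s ≈ 2.52e-12 rad/s (4 s.f.). Final answer: 2.52e-12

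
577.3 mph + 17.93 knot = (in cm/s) 1 mph = 0.44704 m/s, so 577.3 mph = 577.3 * 0.44704 = 258.07619 m/s. 1 knot = 0.51444444 m/s, so 17.93 knot = 17.93 * 0.51444444 = 9.2239889 m/s. Sum: 258.07619 + 9.2239889 = 267.30018 m/s. 1 cm/s = 0.01 m/s, so 267.30018 m/s = 267.30018 / 0.01 = 26730.018 cm/s ≈ 2.673e+04 cm/s (4 s.f.). Final answer: 2.673e+04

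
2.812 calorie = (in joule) 1 calorie = 4.184 J, so 2.812 calorie = 2.812 * 4.184 = 11.765408 J. 11.765408 J = 11.765408 joule ≈ 11.77 joule (4 s.f.). Final answer: 11.77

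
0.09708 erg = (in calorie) 2.32e-09. Check: 1 erg = 1e-07 J, so 0.09708 erg = 0.09708 * 1e-07 = 9.708e-09 J. 1 calorie = 4.184 J, so 9.708e-09 J = 9.708e-09 / 4.184 = 2.3202677e-09 calorie ≈ 2.32e-09 calorie (4 s.f.).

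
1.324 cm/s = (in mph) 1 cm/s = 0.01 m/s, so 1.324 cm/s = 1.324 * 0.01 = 0.01324 m/s. 1 mph = 0.44704 m/s, so 0.01324 m/s = 0.01324 / 0.44704 = 0.029617037 mph ≈ 0.02962 mph (4 s.f.). Final answer: 0.02962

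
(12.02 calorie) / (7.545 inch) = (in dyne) 2.624e+07. Check: 1 calorie = 4.184 J, so 12.02 calorie = 12.02 * 4.184 = 50.29168 J. 1 inch = 0.0254 m, so 7.545 inch = 7.545 * 0.0254 = 0.191643 m. Combine: 50.29168 J / 0.191643 m = 262.42378 N. 1 dyne = 1e-05 N, so 262.42378 N = 262.42378 / 1e-05 = 26242378 dyne ≈ 2.624e+07 dyne (4 s.f.).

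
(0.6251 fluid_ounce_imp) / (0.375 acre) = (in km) 1 fluid_ounce_imp = 2.8413063e-05 m^3, so 0.6251 fluid_ounce_imp = 0.6251 * 2.8413063e-05 = 1.7761005e-05 m^3. 1 acre = 4046.8564 m^2, so 0.375 acre = 0.375 * 4046.8564 = 1517.5712 m^2. Combine: 1.7761005e-05 m^3 / 1517.5712 m^2 = 1.1703573e-08 m. 1 km = 1000 m, so 1.1703573e-08 m = 1.1703573e-08 / 1000 = 1.1703573e-11 km ≈ 1.17e-11 km (4 s.f.). Final answer: 1.17e-11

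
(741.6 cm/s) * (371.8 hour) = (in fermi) 1 cm/s = 0.01 m/s, so 741.6 cm/s = 741.6 * 0.01 = 7.416 m/s. 1 hour = 3600 s, so 371.8 hour = 371.8 * 3600 = 1338480 s. Combine: 7.416 m/s * 1338480 s = 9926167.7 m. 1 fermi = 1e-15 m, so 9926167.7 m = 9926167.7 / 1e-15 = 9.9261677e+21 fermi ≈ 9.926e+21 fermi (4 s.f.). Final answer: 9.926e+21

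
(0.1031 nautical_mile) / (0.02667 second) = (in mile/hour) 1 nautical_mile = 1852 m, so 0.1031 nautical_mile = 0.1031 * 1852 = 190.9412 m. 0.02667 second = 0.02667 s. Combine: 190.9412 m / 0.02667 s = 7159.4001 m/s. 1 mile/hour = 0.44704 m/s, so 7159.4001 m/s = 7159.4001 / 0.44704 = 16015.122 mile/hour ≈ 1.602e+04 mile/hour (4 s.f.). Final answer: 1.602e+04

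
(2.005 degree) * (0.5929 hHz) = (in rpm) 1 degree = 0.017453293 rad, so 2.005 degree = 2.005 * 0.017453293 = 0.034993852 rad. 1 hHz = 100 Hz, so 0.5929 hHz = 0.5929 * 100 = 59.29 Hz. Combine: 0.034993852 rad * 59.29 Hz = 2.0747855 rad/s. 1 rpm = 0.10471976 rad/s, so 2.0747855 rad/s = 2.0747855 / 0.10471976 = 19.812742 rpm ≈ 19.81 rpm (4 s.f.). Final answer: 19.81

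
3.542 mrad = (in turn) 0.0005637. Check: 1 mrad = 0.001 rad, so 3.542 mrad = 3.542 * 0.001 = 0.003542 rad. 1 turn = 6.2831853 rad, so 0.003542 rad = 0.003542 / 6.2831853 = 0.00056372681 turn ≈ 0.0005637 turn (4 s.f.).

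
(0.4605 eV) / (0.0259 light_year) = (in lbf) 1 eV = 1.6021766e-19 J, so 0.4605 eV = 0.4605 * 1.6021766e-19 = 7.3780234e-20 J. 1 light_year = 9.4607305e+15 m, so 0.0259 light_year = 0.0259 * 9.4607305e+15 = 2.4503292e+14 m. Combine: 7.3780234e-20 J / 2.4503292e+14 m = 3.0110335e-34 N. 1 lbf = 4.4482216 N, so 3.0110335e-34 N = 3.0110335e-34 / 4.4482216 = 6.7690727e-35 lbf ≈ 6.769e-35 lbf (4 s.f.). Final answer: 6.769e-35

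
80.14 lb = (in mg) 3.635e+07. Check: 1 lb = 0.45359237 kg, so 80.14 lb = 80.14 * 0.45359237 = 36.350893 kg. 1 mg = 1e-06 kg, so 36.350893 kg = 36.350893 / 1e-06 = 36350893 mg ≈ 3.635e+07 mg (4 s.f.).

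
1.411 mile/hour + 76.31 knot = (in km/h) 1 mile/hour = 0.44704 m/s, so 1.411 mile/hour = 1.411 * 0.44704 = 0.63077344 m/s. 1 knot = 0.51444444 m/s, so 76.31 knot = 76.31 * 0.51444444 = 39.257256 m/s. Sum: 0.63077344 + 39.257256 = 39.888029 m/s. 1 km/h = 0.27777778 m/s, so 39.888029 m/s = 39.888029 / 0.27777778 = 143.5969 km/h ≈ 143.6 km/h (4 s.f.). Final answer: 143.6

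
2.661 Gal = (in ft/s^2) 1 Gal = 0.01 m/s^2, so 2.661 Gal = 2.661 * 0.01 = 0.02661 m/s^2. 1 ft/s^2 = 0.3048 m/s^2, so 0.02661 m/s^2 = 0.02661 / 0.3048 = 0.08730315 ft/s^2 ≈ 0.0873 ft/s^2 (4 s.f.). Final answer: 0.0873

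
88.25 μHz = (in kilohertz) 8.825e-08. Check: 1 μHz = 1e-06 Hz, so 88.25 μHz = 88.25 * 1e-06 = 8.825e-05 Hz. 1 kilohertz = 1000 Hz, so 8.825e-05 Hz = 8.825e-05 / 1000 = 8.825e-08 kilohertz.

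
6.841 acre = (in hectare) 1 acre = 4046.8564 m^2, so 6.841 acre = 6.841 * 4046.8564 = 27684.545 m^2. 1 hectare = 10000 m^2, so 27684.545 m^2 = 27684.545 / 10000 = 2.7684545 hectare ≈ 2.768 hectare (4 s.f.). Final answer: 2.768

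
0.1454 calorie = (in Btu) 1 calorie = 4.184 J, so 0.1454 calorie = 0.1454 * 4.184 = 0.6083536 J. 1 Btu = 1055.0559 J, so 0.6083536 J = 0.6083536 / 1055.0559 = 0.00057660796 Btu ≈ 0.0005766 Btu (4 s.f.). Final answer: 0.0005766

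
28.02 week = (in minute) 2.824e+05. Check: 1 week = 604800 s, so 28.02 week = 28.02 * 604800 = 16946496 s. 1 minute = 60 s, so 16946496 s = 16946496 / 60 = 282441.6 minute ≈ 2.824e+05 minute (4 s.f.).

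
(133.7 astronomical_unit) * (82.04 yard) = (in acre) 1 astronomical_unit = 1.4959787e+11 m, so 133.7 astronomical_unit = 133.7 * 1.4959787e+11 = 2.0001235e+13 m. 1 yard = 0.9144 m, so 82.04 yard = 82.04 * 0.9144 = 75.017376 m. Combine: 2.0001235e+13 m * 75.017376 m = 1.5004402e+15 m^2. 1 acre = 4046.8564 m^2, so 1.5004402e+15 m^2 = 1.5004402e+15 / 4046.8564 = 3.7076685e+11 acre ≈ 3.708e+11 acre (4 s.f.). Final answer: 3.708e+11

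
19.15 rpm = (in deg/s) 1 rpm = 0.10471976 rad/s, so 19.15 rpm = 19.15 * 0.10471976 = 2.0053833 rad/s. 1 deg/s = 0.017453293 rad/s, so 2.0053833 rad/s = 2.0053833 / 0.017453293 = 114.9 deg/s. Final answer: 114.9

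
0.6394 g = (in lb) 1 g = 0.001 kg, so 0.6394 g = 0.6394 * 0.001 = 0.0006394 kg. 1 lb = 0.45359237 kg, so 0.0006394 kg = 0.0006394 / 0.45359237 = 0.0014096357 lb ≈ 0.00141 lb (4 s.f.). Final answer: 0.00141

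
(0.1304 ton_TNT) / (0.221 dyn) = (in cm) 2.469e+16. Check: 1 ton_TNT = 4.184e+09 J, so 0.1304 ton_TNT = 0.1304 * 4.184e+09 = 5.455936e+08 J. 1 dyn = 1e-05 N, so 0.221 dyn = 0.221 * 1e-05 = 2.21e-06 N. Combine: 5.455936e+08 J / 2.21e-06 N = 2.4687493e+14 m. 1 cm = 0.01 m, so 2.4687493e+14 m = 2.4687493e+14 / 0.01 = 2.4687493e+16 cm ≈ 2.469e+16 cm (4 s.f.).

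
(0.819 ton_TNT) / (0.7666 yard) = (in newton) 1 ton_TNT = 4.184e+09 J, so 0.819 ton_TNT = 0.819 * 4.184e+09 = 3.426696e+09 J. 1 yard = 0.9144 m, so 0.7666 yard = 0.7666 * 0.9144 = 0.70097904 m. Combine: 3.426696e+09 J / 0.70097904 m = 4.8884429e+09 N. 4.8884429e+09 N = 4.8884429e+09 newton ≈ 4.888e+09 newton (4 s.f.). Final answer: 4.888e+09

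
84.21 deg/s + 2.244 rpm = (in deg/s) 1 deg/s = 0.017453293 rad/s, so 84.21 deg/s = 84.21 * 0.017453293 = 1.4697418 rad/s. 1 rpm = 0.10471976 rad/s, so 2.244 rpm = 2.244 * 0.10471976 = 0.23499113 rad/s. Sum: 1.4697418 + 0.23499113 = 1.7047329 rad/s. 1 deg/s = 0.017453293 rad/s, so 1.7047329 rad/s = 1.7047329 / 0.017453293 = 97.674 deg/s ≈ 97.67 deg/s (4 s.f.). Final answer: 97.67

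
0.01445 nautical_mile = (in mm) 2.676e+04. Check: 1 nautical_mile = 1852 m, so 0.01445 nautical_mile = 0.01445 * 1852 = 26.7614 m. 1 mm = 0.001 m, so 26.7614 m = 26.7614 / 0.001 = 26761.4 mm ≈ 2.676e+04 mm (4 s.f.).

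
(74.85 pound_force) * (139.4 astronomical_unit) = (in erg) 6.943e+22. Check: 1 pound_force = 4.4482216 N, so 74.85 pound_force = 74.85 * 4.4482216 = 332.94939 N. 1 astronomical_unit = 1.4959787e+11 m, so 139.4 astronomical_unit = 139.4 * 1.4959787e+11 = 2.0853943e+13 m. Combine: 332.94939 N * 2.0853943e+13 m = 6.9433076e+15 J. 1 erg = 1e-07 J, so 6.9433076e+15 J = 6.9433076e+15 / 1e-07 = 6.9433076e+22 erg ≈ 6.943e+22 erg (4 s.f.).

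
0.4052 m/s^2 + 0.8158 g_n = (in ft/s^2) 0.4052 m/s^2 is already in m/s^2. 1 g_n = 9.80665 m/s^2, so 0.8158 g_n = 0.8158 * 9.80665 = 8.0002651 m/s^2. Sum: 0.4052 + 8.0002651 = 8.4054651 m/s^2. 1 ft/s^2 = 0.3048 m/s^2, so 8.4054651 m/s^2 = 8.4054651 / 0.3048 = 27.576985 ft/s^2 ≈ 27.58 ft/s^2 (4 s.f.). Final answer: 27.58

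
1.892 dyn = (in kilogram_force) 1 dyn = 1e-05 N, so 1.892 dyn = 1.892 * 1e-05 = 1.892e-05 N. 1 kilogram_force = 9.80665 N, so 1.892e-05 N = 1.892e-05 / 9.80665 = 1.9293031e-06 kilogram_force ≈ 1.929e-06 kilogram_force (4 s.f.). Final answer: 1.929e-06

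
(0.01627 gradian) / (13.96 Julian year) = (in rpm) 5.54e-12. Check: 1 gradian = 0.015707963 rad, so 0.01627 gradian = 0.01627 * 0.015707963 = 0.00025556856 rad. 1 Julian year = 31557600 s, so 13.96 Julian year = 13.96 * 31557600 = 4.405441e+08 s. Combine: 0.00025556856 rad / 4.405441e+08 s = 5.8012028e-13 rad/s. 1 rpm = 0.10471976 rad/s, so 5.8012028e-13 rad/s = 5.8012028e-13 / 0.10471976 = 5.5397406e-12 rpm ≈ 5.54e-12 rpm (4 s.f.).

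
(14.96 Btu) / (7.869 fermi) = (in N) 2.006e+18. Check: 1 Btu = 1055.0559 J, so 14.96 Btu = 14.96 * 1055.0559 = 15783.636 J. 1 fermi = 1e-15 m, so 7.869 fermi = 7.869 * 1e-15 = 7.869e-15 m. Combine: 15783.636 J / 7.869e-15 m = 2.0057994e+18 N. Result: 2.0057994e+18 N ≈ 2.006e+18 N (4 s.f.).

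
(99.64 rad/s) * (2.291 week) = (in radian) 1.381e+08. Check: 99.64 rad/s is already in rad/s. 1 week = 604800 s, so 2.291 week = 2.291 * 604800 = 1385596.8 s. Combine: 99.64 rad/s * 1385596.8 s = 1.3806087e+08 rad. 1.3806087e+08 rad = 1.3806087e+08 radian ≈ 1.381e+08 radian (4 s.f.).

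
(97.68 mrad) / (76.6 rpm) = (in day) 1 mrad = 0.001 rad, so 97.68 mrad = 97.68 * 0.001 = 0.09768 rad. 1 rpm = 0.10471976 rad/s, so 76.6 rpm = 76.6 * 0.10471976 = 8.0215332 rad/s. Combine: 0.09768 rad / 8.0215332 rad/s = 0.012177223 s. 1 day = 86400 s, so 0.012177223 s = 0.012177223 / 86400 = 1.4094008e-07 day ≈ 1.409e-07 day (4 s.f.). Final answer: 1.409e-07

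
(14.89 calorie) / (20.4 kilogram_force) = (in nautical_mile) 1 calorie = 4.184 J, so 14.89 calorie = 14.89 * 4.184 = 62.29976 J. 1 kilogram_force = 9.80665 N, so 20.4 kilogram_force = 20.4 * 9.80665 = 200.05566 N. Combine: 62.29976 J / 200.05566 N = 0.31141213 m. 1 nautical_mile = 1852 m, so 0.31141213 m = 0.31141213 / 1852 = 0.0001681491 nautical_mile ≈ 0.0001681 nautical_mile (4 s.f.). Final answer: 0.0001681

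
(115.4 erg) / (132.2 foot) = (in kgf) 1 erg = 1e-07 J, so 115.4 erg = 115.4 * 1e-07 = 1.154e-05 J. 1 foot = 0.3048 m, so 132.2 foot = 132.2 * 0.3048 = 40.29456 m. Combine: 1.154e-05 J / 40.29456 m = 2.8639102e-07 N. 1 kgf = 9.80665 N, so 2.8639102e-07 N = 2.8639102e-07 / 9.80665 = 2.9203756e-08 kgf ≈ 2.92e-08 kgf (4 s.f.). Final answer: 2.92e-08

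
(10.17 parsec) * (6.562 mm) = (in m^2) 1 parsec = 3.0856776e+16 m, so 10.17 parsec = 10.17 * 3.0856776e+16 = 3.1381341e+17 m. 1 mm = 0.001 m, so 6.562 mm = 6.562 * 0.001 = 0.006562 m. Combine: 3.1381341e+17 m * 0.006562 m = 2.0592436e+15 m^2. Result: 2.0592436e+15 m^2 ≈ 2.059e+15 m^2 (4 s.f.). Final answer: 2.059e+15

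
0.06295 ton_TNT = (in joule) 1 ton_TNT = 4.184e+09 J, so 0.06295 ton_TNT = 0.06295 * 4.184e+09 = 2.633828e+08 J. 2.633828e+08 J = 2.633828e+08 joule ≈ 2.634e+08 joule (4 s.f.). Final answer: 2.634e+08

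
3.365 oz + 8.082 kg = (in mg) 1 oz = 0.028349523 kg, so 3.365 oz = 3.365 * 0.028349523 = 0.095396145 kg. 8.082 kg is already in kg. Sum: 0.095396145 + 8.082 = 8.1773961 kg. 1 mg = 1e-06 kg, so 8.1773961 kg = 8.1773961 / 1e-06 = 8177396.1 mg ≈ 8.177e+06 mg (4 s.f.). Final answer: 8.177e+06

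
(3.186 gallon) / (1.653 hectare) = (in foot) 1 gallon = 0.0037854118 m^3, so 3.186 gallon = 3.186 * 0.0037854118 = 0.012060322 m^3. 1 hectare = 10000 m^2, so 1.653 hectare = 1.653 * 10000 = 16530 m^2. Combine: 0.012060322 m^3 / 16530 m^2 = 7.2960205e-07 m. 1 foot = 0.3048 m, so 7.2960205e-07 m = 7.2960205e-07 / 0.3048 = 2.3937075e-06 foot ≈ 2.394e-06 foot (4 s.f.). Final answer: 2.394e-06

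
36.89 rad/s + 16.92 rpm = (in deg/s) 36.89 rad/s is already in rad/s. 1 rpm = 0.10471976 rad/s, so 16.92 rpm = 16.92 * 0.10471976 = 1.7718583 rad/s. Sum: 36.89 + 1.7718583 = 38.661858 rad/s. 1 deg/s = 0.017453293 rad/s, so 38.661858 rad/s = 38.661858 / 0.017453293 = 2215.1613 deg/s ≈ 2215 deg/s (4 s.f.). Final answer: 2215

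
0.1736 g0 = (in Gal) 170.2. Check: 1 g0 = 9.80665 m/s^2, so 0.1736 g0 = 0.1736 * 9.80665 = 1.7024344 m/s^2. 1 Gal = 0.01 m/s^2, so 1.7024344 m/s^2 = 1.7024344 / 0.01 = 170.24344 Gal ≈ 170.2 Gal (4 s.f.).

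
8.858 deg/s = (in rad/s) 0.1546. Check: 1 deg/s = 0.017453293 rad/s, so 8.858 deg/s = 8.858 * 0.017453293 = 0.15460127 rad/s. Result: 0.15460127 rad/s ≈ 0.1546 rad/s (4 s.f.).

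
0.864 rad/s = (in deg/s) 49.5. Check: 1 deg/s = 0.017453293 rad/s, so 0.864 rad/s = 0.864 / 0.017453293 = 49.503553 deg/s ≈ 49.5 deg/s (4 s.f.).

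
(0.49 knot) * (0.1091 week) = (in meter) 1.663e+04. Check: 1 knot = 0.51444444 m/s, so 0.49 knot = 0.49 * 0.51444444 = 0.25207778 m/s. 1 week = 604800 s, so 0.1091 week = 0.1091 * 604800 = 65983.68 s. Combine: 0.25207778 m/s * 65983.68 s = 16633.019 m. 16633.019 m = 16633.019 meter ≈ 1.663e+04 meter (4 s.f.).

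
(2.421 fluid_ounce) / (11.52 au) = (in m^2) 4.155e-17. Check: 1 fluid_ounce = 2.957353e-05 m^3, so 2.421 fluid_ounce = 2.421 * 2.957353e-05 = 7.1597515e-05 m^3. 1 au = 1.4959787e+11 m, so 11.52 au = 11.52 * 1.4959787e+11 = 1.7233675e+12 m. Combine: 7.1597515e-05 m^3 / 1.7233675e+12 m = 4.1545124e-17 m^2. Result: 4.1545124e-17 m^2 ≈ 4.155e-17 m^2 (4 s.f.).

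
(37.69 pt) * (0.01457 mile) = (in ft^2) 1 pt = 0.00035277778 m, so 37.69 pt = 37.69 * 0.00035277778 = 0.013296194 m. 1 mile = 1609.344 m, so 0.01457 mile = 0.01457 * 1609.344 = 23.448142 m. Combine: 0.013296194 m * 23.448142 m = 0.31177106 m^2. 1 ft^2 = 0.09290304 m^2, so 0.31177106 m^2 = 0.31177106 / 0.09290304 = 3.3558757 ft^2 ≈ 3.356 ft^2 (4 s.f.). Final answer: 3.356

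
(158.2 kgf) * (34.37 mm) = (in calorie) 1 kgf = 9.80665 N, so 158.2 kgf = 158.2 * 9.80665 = 1551.412 N. 1 mm = 0.001 m, so 34.37 mm = 34.37 * 0.001 = 0.03437 m. Combine: 1551.412 N * 0.03437 m = 53.322031 J. 1 calorie = 4.184 J, so 53.322031 J = 53.322031 / 4.184 = 12.744271 calorie ≈ 12.74 calorie (4 s.f.). Final answer: 12.74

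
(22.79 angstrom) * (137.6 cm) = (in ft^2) 3.375e-08. Check: 1 angstrom = 1e-10 m, so 22.79 angstrom = 22.79 * 1e-10 = 2.279e-09 m. 1 cm = 0.01 m, so 137.6 cm = 137.6 * 0.01 = 1.376 m. Combine: 2.279e-09 m * 1.376 m = 3.135904e-09 m^2. 1 ft^2 = 0.09290304 m^2, so 3.135904e-09 m^2 = 3.135904e-09 / 0.09290304 = 3.375459e-08 ft^2 ≈ 3.375e-08 ft^2 (4 s.f.).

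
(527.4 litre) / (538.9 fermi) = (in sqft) 1.053e+13. Check: 1 litre = 0.001 m^3, so 527.4 litre = 527.4 * 0.001 = 0.5274 m^3. 1 fermi = 1e-15 m, so 538.9 fermi = 538.9 * 1e-15 = 5.389e-13 m. Combine: 0.5274 m^3 / 5.389e-13 m = 9.7866023e+11 m^2. 1 sqft = 0.09290304 m^2, so 9.7866023e+11 m^2 = 9.7866023e+11 / 0.09290304 = 1.0534211e+13 sqft ≈ 1.053e+13 sqft (4 s.f.).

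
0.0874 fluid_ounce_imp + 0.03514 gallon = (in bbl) 1 fluid_ounce_imp = 2.8413063e-05 m^3, so 0.0874 fluid_ounce_imp = 0.0874 * 2.8413063e-05 = 2.4833017e-06 m^3. 1 gallon = 0.0037854118 m^3, so 0.03514 gallon = 0.03514 * 0.0037854118 = 0.00013301937 m^3. Sum: 2.4833017e-06 + 0.00013301937 = 0.00013550267 m^3. 1 bbl = 0.15898729 m^3, so 0.00013550267 m^3 = 0.00013550267 / 0.15898729 = 0.00085228616 bbl ≈ 0.0008523 bbl (4 s.f.). Final answer: 0.0008523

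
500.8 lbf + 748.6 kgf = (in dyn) 9.569e+08. Check: 1 lbf = 4.4482216 N, so 500.8 lbf = 500.8 * 4.4482216 = 2227.6694 N. 1 kgf = 9.80665 N, so 748.6 kgf = 748.6 * 9.80665 = 7341.2582 N. Sum: 2227.6694 + 7341.2582 = 9568.9276 N. 1 dyn = 1e-05 N, so 9568.9276 N = 9568.9276 / 1e-05 = 9.5689276e+08 dyn ≈ 9.569e+08 dyn (4 s.f.).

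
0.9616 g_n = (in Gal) 1 g_n = 9.80665 m/s^2, so 0.9616 g_n = 0.9616 * 9.80665 = 9.4300746 m/s^2. 1 Gal = 0.01 m/s^2, so 9.4300746 m/s^2 = 9.4300746 / 0.01 = 943.00746 Gal ≈ 943 Gal (4 s.f.). Final answer: 943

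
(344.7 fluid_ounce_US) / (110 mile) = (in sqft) 1 fluid_ounce_US = 2.957353e-05 m^3, so 344.7 fluid_ounce_US = 344.7 * 2.957353e-05 = 0.010193996 m^3. 1 mile = 1609.344 m, so 110 mile = 110 * 1609.344 = 177027.84 m. Combine: 0.010193996 m^3 / 177027.84 m = 5.7584138e-08 m^2. 1 sqft = 0.09290304 m^2, so 5.7584138e-08 m^2 = 5.7584138e-08 / 0.09290304 = 6.1983051e-07 sqft ≈ 6.198e-07 sqft (4 s.f.). Final answer: 6.198e-07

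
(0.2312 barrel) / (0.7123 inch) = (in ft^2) 1 barrel = 0.15898729 m^3, so 0.2312 barrel = 0.2312 * 0.15898729 = 0.036757863 m^3. 1 inch = 0.0254 m, so 0.7123 inch = 0.7123 * 0.0254 = 0.01809242 m. Combine: 0.036757863 m^3 / 0.01809242 m = 2.031672 m^2. 1 ft^2 = 0.09290304 m^2, so 2.031672 m^2 = 2.031672 / 0.09290304 = 21.868735 ft^2 ≈ 21.87 ft^2 (4 s.f.). Final answer: 21.87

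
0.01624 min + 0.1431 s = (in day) 1.293e-05. Check: 1 min = 60 s, so 0.01624 min = 0.01624 * 60 = 0.9744 s. 0.1431 s is already in s. Sum: 0.9744 + 0.1431 = 1.1175 s. 1 day = 86400 s, so 1.1175 s = 1.1175 / 86400 = 1.2934028e-05 day ≈ 1.293e-05 day (4 s.f.).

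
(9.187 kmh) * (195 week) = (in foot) 9.874e+08. Check: 1 kmh = 0.27777778 m/s, so 9.187 kmh = 9.187 * 0.27777778 = 2.5519444 m/s. 1 week = 604800 s, so 195 week = 195 * 604800 = 1.17936e+08 s. Combine: 2.5519444 m/s * 1.17936e+08 s = 3.0096612e+08 m. 1 foot = 0.3048 m, so 3.0096612e+08 m = 3.0096612e+08 / 0.3048 = 9.8742165e+08 foot ≈ 9.874e+08 foot (4 s.f.).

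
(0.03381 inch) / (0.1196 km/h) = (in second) 0.02585. Check: 1 inch = 0.0254 m, so 0.03381 inch = 0.03381 * 0.0254 = 0.000858774 m. 1 km/h = 0.27777778 m/s, so 0.1196 km/h = 0.1196 * 0.27777778 = 0.033222222 m/s. Combine: 0.000858774 m / 0.033222222 m/s = 0.025849385 s. 0.025849385 s = 0.025849385 second ≈ 0.02585 second (4 s.f.).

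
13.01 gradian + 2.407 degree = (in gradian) 1 gradian = 0.015707963 rad, so 13.01 gradian = 13.01 * 0.015707963 = 0.2043606 rad. 1 degree = 0.017453293 rad, so 2.407 degree = 2.407 * 0.017453293 = 0.042010075 rad. Sum: 0.2043606 + 0.042010075 = 0.24637068 rad. 1 gradian = 0.015707963 rad, so 0.24637068 rad = 0.24637068 / 0.015707963 = 15.684444 gradian ≈ 15.68 gradian (4 s.f.). Final answer: 15.68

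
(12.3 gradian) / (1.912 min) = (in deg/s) 1 gradian = 0.015707963 rad, so 12.3 gradian = 12.3 * 0.015707963 = 0.19320795 rad. 1 min = 60 s, so 1.912 min = 1.912 * 60 = 114.72 s. Combine: 0.19320795 rad / 114.72 s = 0.0016841697 rad/s. 1 deg/s = 0.017453293 rad/s, so 0.0016841697 rad/s = 0.0016841697 / 0.017453293 = 0.096495816 deg/s ≈ 0.0965 deg/s (4 s.f.). Final answer: 0.0965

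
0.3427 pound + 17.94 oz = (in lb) 1 pound = 0.45359237 kg, so 0.3427 pound = 0.3427 * 0.45359237 = 0.15544611 kg. 1 oz = 0.028349523 kg, so 17.94 oz = 17.94 * 0.028349523 = 0.50859044 kg. Sum: 0.15544611 + 0.50859044 = 0.66403655 kg. 1 lb = 0.45359237 kg, so 0.66403655 kg = 0.66403655 / 0.45359237 = 1.46395 lb ≈ 1.464 lb (4 s.f.). Final answer: 1.464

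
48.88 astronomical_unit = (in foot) 2.399e+13. Check: 1 astronomical_unit = 1.4959787e+11 m, so 48.88 astronomical_unit = 48.88 * 1.4959787e+11 = 7.3123439e+12 m. 1 foot = 0.3048 m, so 7.3123439e+12 m = 7.3123439e+12 / 0.3048 = 2.399063e+13 foot ≈ 2.399e+13 foot (4 s.f.).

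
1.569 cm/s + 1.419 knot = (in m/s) 0.7457. Check: 1 cm/s = 0.01 m/s, so 1.569 cm/s = 1.569 * 0.01 = 0.01569 m/s. 1 knot = 0.51444444 m/s, so 1.419 knot = 1.419 * 0.51444444 = 0.72999667 m/s. Sum: 0.01569 + 0.72999667 = 0.74568667 m/s. Result: 0.74568667 m/s ≈ 0.7457 m/s (4 s.f.).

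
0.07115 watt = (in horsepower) 9.541e-05. Check: 0.07115 watt = 0.07115 W. 1 horsepower = 745.69987 W, so 0.07115 W = 0.07115 / 745.69987 = 9.5413722e-05 horsepower ≈ 9.541e-05 horsepower (4 s.f.).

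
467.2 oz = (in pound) 29.2. Check: 1 oz = 0.028349523 kg, so 467.2 oz = 467.2 * 0.028349523 = 13.244897 kg. 1 pound = 0.45359237 kg, so 13.244897 kg = 13.244897 / 0.45359237 = 29.2 pound.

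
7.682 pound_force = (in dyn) 1 pound_force = 4.4482216 N, so 7.682 pound_force = 7.682 * 4.4482216 = 34.171238 N. 1 dyn = 1e-05 N, so 34.171238 N = 34.171238 / 1e-05 = 3417123.8 dyn ≈ 3.417e+06 dyn (4 s.f.). Final answer: 3.417e+06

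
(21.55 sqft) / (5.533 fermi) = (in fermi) 1 sqft = 0.09290304 m^2, so 21.55 sqft = 21.55 * 0.09290304 = 2.0020605 m^2. 1 fermi = 1e-15 m, so 5.533 fermi = 5.533 * 1e-15 = 5.533e-15 m. Combine: 2.0020605 m^2 / 5.533e-15 m = 3.6183996e+14 m. 1 fermi = 1e-15 m, so 3.6183996e+14 m = 3.6183996e+14 / 1e-15 = 3.6183996e+29 fermi ≈ 3.618e+29 fermi (4 s.f.). Final answer: 3.618e+29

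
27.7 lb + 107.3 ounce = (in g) 1.561e+04. Check: 1 lb = 0.45359237 kg, so 27.7 lb = 27.7 * 0.45359237 = 12.564509 kg. 1 ounce = 0.028349523 kg, so 107.3 ounce = 107.3 * 0.028349523 = 3.0419038 kg. Sum: 12.564509 + 3.0419038 = 15.606412 kg. 1 g = 0.001 kg, so 15.606412 kg = 15.606412 / 0.001 = 15606.412 g ≈ 1.561e+04 g (4 s.f.).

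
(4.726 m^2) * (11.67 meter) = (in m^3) 4.726 m^2 is already in m^2. 11.67 meter = 11.67 m. Combine: 4.726 m^2 * 11.67 m = 55.15242 m^3. Result: 55.15242 m^3 ≈ 55.15 m^3 (4 s.f.). Final answer: 55.15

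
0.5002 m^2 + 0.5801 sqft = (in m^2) 0.5541. Check: 0.5002 m^2 is already in m^2. 1 sqft = 0.09290304 m^2, so 0.5801 sqft = 0.5801 * 0.09290304 = 0.053893054 m^2. Sum: 0.5002 + 0.053893054 = 0.55409305 m^2. Result: 0.55409305 m^2 ≈ 0.5541 m^2 (4 s.f.).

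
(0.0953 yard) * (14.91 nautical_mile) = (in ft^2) 1 yard = 0.9144 m, so 0.0953 yard = 0.0953 * 0.9144 = 0.08714232 m. 1 nautical_mile = 1852 m, so 14.91 nautical_mile = 14.91 * 1852 = 27613.32 m. Combine: 0.08714232 m * 27613.32 m = 2406.2888 m^2. 1 ft^2 = 0.09290304 m^2, so 2406.2888 m^2 = 2406.2888 / 0.09290304 = 25901.077 ft^2 ≈ 2.59e+04 ft^2 (4 s.f.). Final answer: 2.59e+04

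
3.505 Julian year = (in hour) 1 Julian year = 31557600 s, so 3.505 Julian year = 3.505 * 31557600 = 1.1060939e+08 s. 1 hour = 3600 s, so 1.1060939e+08 s = 1.1060939e+08 / 3600 = 30724.83 hour ≈ 3.072e+04 hour (4 s.f.). Final answer: 3.072e+04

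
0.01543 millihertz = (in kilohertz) 1.543e-08. Check: 1 millihertz = 0.001 Hz, so 0.01543 millihertz = 0.01543 * 0.001 = 1.543e-05 Hz. 1 kilohertz = 1000 Hz, so 1.543e-05 Hz = 1.543e-05 / 1000 = 1.543e-08 kilohertz.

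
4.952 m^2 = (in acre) 1 acre = 4046.8564 m^2, so 4.952 m^2 = 4.952 / 4046.8564 = 0.0012236658 acre ≈ 0.001224 acre (4 s.f.). Final answer: 0.001224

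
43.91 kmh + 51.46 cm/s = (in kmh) 45.76. Check: 1 kmh = 0.27777778 m/s, so 43.91 kmh = 43.91 * 0.27777778 = 12.197222 m/s. 1 cm/s = 0.01 m/s, so 51.46 cm/s = 51.46 * 0.01 = 0.5146 m/s. Sum: 12.197222 + 0.5146 = 12.711822 m/s. 1 kmh = 0.27777778 m/s, so 12.711822 m/s = 12.711822 / 0.27777778 = 45.76256 kmh ≈ 45.76 kmh (4 s.f.).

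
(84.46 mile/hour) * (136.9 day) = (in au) 1 mile/hour = 0.44704 m/s, so 84.46 mile/hour = 84.46 * 0.44704 = 37.756998 m/s. 1 day = 86400 s, so 136.9 day = 136.9 * 86400 = 11828160 s. Combine: 37.756998 m/s * 11828160 s = 4.4659582e+08 m. 1 au = 1.4959787e+11 m, so 4.4659582e+08 m = 4.4659582e+08 / 1.4959787e+11 = 0.0029853087 au ≈ 0.002985 au (4 s.f.). Final answer: 0.002985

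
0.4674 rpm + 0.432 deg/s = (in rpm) 1 rpm = 0.10471976 rad/s, so 0.4674 rpm = 0.4674 * 0.10471976 = 0.048946014 rad/s. 1 deg/s = 0.017453293 rad/s, so 0.432 deg/s = 0.432 * 0.017453293 = 0.0075398224 rad/s. Sum: 0.048946014 + 0.0075398224 = 0.056485836 rad/s. 1 rpm = 0.10471976 rad/s, so 0.056485836 rad/s = 0.056485836 / 0.10471976 = 0.5394 rpm. Final answer: 0.5394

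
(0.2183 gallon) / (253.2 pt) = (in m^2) 0.009251. Check: 1 gallon = 0.0037854118 m^3, so 0.2183 gallon = 0.2183 * 0.0037854118 = 0.00082635539 m^3. 1 pt = 0.00035277778 m, so 253.2 pt = 253.2 * 0.00035277778 = 0.089323333 m. Combine: 0.00082635539 m^3 / 0.089323333 m = 0.0092512825 m^2. Result: 0.0092512825 m^2 ≈ 0.009251 m^2 (4 s.f.).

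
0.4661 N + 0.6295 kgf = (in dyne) 0.4661 N is already in N. 1 kgf = 9.80665 N, so 0.6295 kgf = 0.6295 * 9.80665 = 6.1732862 N. Sum: 0.4661 + 6.1732862 = 6.6393862 N. 1 dyne = 1e-05 N, so 6.6393862 N = 6.6393862 / 1e-05 = 663938.62 dyne ≈ 6.639e+05 dyne (4 s.f.). Final answer: 6.639e+05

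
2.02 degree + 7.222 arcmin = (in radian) 1 degree = 0.017453293 rad, so 2.02 degree = 2.02 * 0.017453293 = 0.035255651 rad. 1 arcmin = 0.00029088821 rad, so 7.222 arcmin = 7.222 * 0.00029088821 = 0.0021007946 rad. Sum: 0.035255651 + 0.0021007946 = 0.037356446 rad. 0.037356446 rad = 0.037356446 radian ≈ 0.03736 radian (4 s.f.). Final answer: 0.03736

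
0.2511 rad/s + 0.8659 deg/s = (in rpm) 0.2511 rad/s is already in rad/s. 1 deg/s = 0.017453293 rad/s, so 0.8659 deg/s = 0.8659 * 0.017453293 = 0.015112806 rad/s. Sum: 0.2511 + 0.015112806 = 0.26621281 rad/s. 1 rpm = 0.10471976 rad/s, so 0.26621281 rad/s = 0.26621281 / 0.10471976 = 2.542145 rpm ≈ 2.542 rpm (4 s.f.). Final answer: 2.542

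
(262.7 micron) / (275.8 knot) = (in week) 3.061e-12. Check: 1 micron = 1e-06 m, so 262.7 micron = 262.7 * 1e-06 = 0.0002627 m. 1 knot = 0.51444444 m/s, so 275.8 knot = 275.8 * 0.51444444 = 141.88378 m/s. Combine: 0.0002627 m / 141.88378 m/s = 1.8515154e-06 s. 1 week = 604800 s, so 1.8515154e-06 s = 1.8515154e-06 / 604800 = 3.0613681e-12 week ≈ 3.061e-12 week (4 s.f.).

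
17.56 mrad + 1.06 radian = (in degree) 1 mrad = 0.001 rad, so 17.56 mrad = 17.56 * 0.001 = 0.01756 rad. 1.06 radian = 1.06 rad. Sum: 0.01756 + 1.06 = 1.07756 rad. 1 degree = 0.017453293 rad, so 1.07756 rad = 1.07756 / 0.017453293 = 61.73964 degree ≈ 61.74 degree (4 s.f.). Final answer: 61.74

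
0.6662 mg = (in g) 0.0006662. Check: 1 mg = 1e-06 kg, so 0.6662 mg = 0.6662 * 1e-06 = 6.662e-07 kg. 1 g = 0.001 kg, so 6.662e-07 kg = 6.662e-07 / 0.001 = 0.0006662 g.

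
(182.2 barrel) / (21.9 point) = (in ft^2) 1 barrel = 0.15898729 m^3, so 182.2 barrel = 182.2 * 0.15898729 = 28.967485 m^3. 1 point = 0.00035277778 m, so 21.9 point = 21.9 * 0.00035277778 = 0.0077258333 m. Combine: 28.967485 m^3 / 0.0077258333 m = 3749.4318 m^2. 1 ft^2 = 0.09290304 m^2, so 3749.4318 m^2 = 3749.4318 / 0.09290304 = 40358.548 ft^2 ≈ 4.036e+04 ft^2 (4 s.f.). Final answer: 4.036e+04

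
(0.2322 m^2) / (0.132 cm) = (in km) 0.1759. Check: 0.2322 m^2 is already in m^2. 1 cm = 0.01 m, so 0.132 cm = 0.132 * 0.01 = 0.00132 m. Combine: 0.2322 m^2 / 0.00132 m = 175.90909 m. 1 km = 1000 m, so 175.90909 m = 175.90909 / 1000 = 0.17590909 km ≈ 0.1759 km (4 s.f.).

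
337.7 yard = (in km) 1 yard = 0.9144 m, so 337.7 yard = 337.7 * 0.9144 = 308.79288 m. 1 km = 1000 m, so 308.79288 m = 308.79288 / 1000 = 0.30879288 km ≈ 0.3088 km (4 s.f.). Final answer: 0.3088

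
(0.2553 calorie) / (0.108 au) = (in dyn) 1 calorie = 4.184 J, so 0.2553 calorie = 0.2553 * 4.184 = 1.0681752 J. 1 au = 1.4959787e+11 m, so 0.108 au = 0.108 * 1.4959787e+11 = 1.615657e+10 m. Combine: 1.0681752 J / 1.615657e+10 m = 6.6113983e-11 N. 1 dyn = 1e-05 N, so 6.6113983e-11 N = 6.6113983e-11 / 1e-05 = 6.6113983e-06 dyn ≈ 6.611e-06 dyn (4 s.f.). Final answer: 6.611e-06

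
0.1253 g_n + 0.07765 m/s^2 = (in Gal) 1 g_n = 9.80665 m/s^2, so 0.1253 g_n = 0.1253 * 9.80665 = 1.2287732 m/s^2. 0.07765 m/s^2 is already in m/s^2. Sum: 1.2287732 + 0.07765 = 1.3064232 m/s^2. 1 Gal = 0.01 m/s^2, so 1.3064232 m/s^2 = 1.3064232 / 0.01 = 130.64232 Gal ≈ 130.6 Gal (4 s.f.). Final answer: 130.6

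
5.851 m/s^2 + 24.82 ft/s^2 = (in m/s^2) 5.851 m/s^2 is already in m/s^2. 1 ft/s^2 = 0.3048 m/s^2, so 24.82 ft/s^2 = 24.82 * 0.3048 = 7.565136 m/s^2. Sum: 5.851 + 7.565136 = 13.416136 m/s^2. Result: 13.416136 m/s^2 ≈ 13.42 m/s^2 (4 s.f.). Final answer: 13.42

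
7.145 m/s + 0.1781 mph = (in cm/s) 722.5. Check: 7.145 m/s is already in m/s. 1 mph = 0.44704 m/s, so 0.1781 mph = 0.1781 * 0.44704 = 0.079617824 m/s. Sum: 7.145 + 0.079617824 = 7.2246178 m/s. 1 cm/s = 0.01 m/s, so 7.2246178 m/s = 7.2246178 / 0.01 = 722.46178 cm/s ≈ 722.5 cm/s (4 s.f.).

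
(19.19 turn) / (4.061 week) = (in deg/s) 1 turn = 6.2831853 rad, so 19.19 turn = 19.19 * 6.2831853 = 120.57433 rad. 1 week = 604800 s, so 4.061 week = 4.061 * 604800 = 2456092.8 s. Combine: 120.57433 rad / 2456092.8 s = 4.9091926e-05 rad/s. 1 deg/s = 0.017453293 rad/s, so 4.9091926e-05 rad/s = 4.9091926e-05 / 0.017453293 = 0.0028127602 deg/s ≈ 0.002813 deg/s (4 s.f.). Final answer: 0.002813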